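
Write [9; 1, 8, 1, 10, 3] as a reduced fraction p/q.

3336/337

Using pₖ = aₖpₖ₋₁ + pₖ₋₂ and qₖ = aₖqₖ₋₁ + qₖ₋₂:
  k=0: a=9, p=9, q=1
  k=1: a=1, p=10, q=1
  k=2: a=8, p=89, q=9
  k=3: a=1, p=99, q=10
  k=4: a=10, p=1079, q=109
  k=5: a=3, p=3336, q=337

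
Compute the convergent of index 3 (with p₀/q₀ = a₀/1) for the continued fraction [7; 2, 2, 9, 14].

348/47

Using pₖ = aₖpₖ₋₁ + pₖ₋₂, qₖ = aₖqₖ₋₁ + qₖ₋₂ (with p₋₁=1, p₋₂=0, q₋₁=0, q₋₂=1):
  k=0: a=7, p=7, q=1
  k=1: a=2, p=15, q=2
  k=2: a=2, p=37, q=5
  k=3: a=9, p=348, q=47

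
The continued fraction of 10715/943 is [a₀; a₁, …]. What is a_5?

10715 = 11·943 + 342   →  a_0 = 11
943 = 2·342 + 259   →  a_1 = 2
342 = 1·259 + 83   →  a_2 = 1
259 = 3·83 + 10   →  a_3 = 3
83 = 8·10 + 3   →  a_4 = 8
10 = 3·3 + 1   →  a_5 = 3

3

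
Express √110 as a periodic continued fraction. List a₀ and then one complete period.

a₀ = ⌊√110⌋ = 10.
With m₀=0, d₀=1 and mₖ₊₁ = dₖaₖ − mₖ, dₖ₊₁ = (n − mₖ₊₁²)/dₖ, aₖ₊₁ = ⌊(a₀+mₖ₊₁)/dₖ₊₁⌋:
  k=1: m=10, d=10, a=2
  k=2: m=10, d=1, a=20
d=1 and a=2a₀=20 at k=2, so the next step gives (m, d) = (10, 10) again — its k=1 value — and the period has length 2.

[10; 2, 20]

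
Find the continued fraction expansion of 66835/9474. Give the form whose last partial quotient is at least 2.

[7; 18, 3, 12, 1, 12]

66835 = 7*9474 + 517
9474 = 18*517 + 168
517 = 3*168 + 13
168 = 12*13 + 12
13 = 1*12 + 1
12 = 12*1 + 0  (stop)
So 66835/9474 = [7; 18, 3, 12, 1, 12].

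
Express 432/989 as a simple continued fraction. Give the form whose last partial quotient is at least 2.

432 = 0×989 + 432
989 = 2×432 + 125
432 = 3×125 + 57
125 = 2×57 + 11
57 = 5×11 + 2
11 = 5×2 + 1
2 = 2×1 + 0  (stop)
So 432/989 = [0; 2, 3, 2, 5, 5, 2].

[0; 2, 3, 2, 5, 5, 2]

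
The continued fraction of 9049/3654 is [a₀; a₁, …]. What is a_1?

2

9049 = 2·3654 + 1741   →  a_0 = 2
3654 = 2·1741 + 172   →  a_1 = 2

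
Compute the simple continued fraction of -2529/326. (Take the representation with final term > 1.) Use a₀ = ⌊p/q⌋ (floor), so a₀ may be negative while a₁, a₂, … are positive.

-2529 = -8*326 + 79
326 = 4*79 + 10
79 = 7*10 + 9
10 = 1*9 + 1
9 = 9*1 + 0  (stop)
So -2529/326 = [-8; 4, 7, 1, 9].

[-8; 4, 7, 1, 9]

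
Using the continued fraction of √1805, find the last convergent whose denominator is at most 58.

1402/33

√1805 = [42; 2, 16, 2, 84, …] (period length 4).
Convergents:
  p_0/q_0 = 42/1
  p_1/q_1 = 85/2
  p_2/q_2 = 1402/33
  p_3/q_3 = 2889/68
q_2 = 33 ≤ 58 < 68 = q_3, so the answer is 1402/33.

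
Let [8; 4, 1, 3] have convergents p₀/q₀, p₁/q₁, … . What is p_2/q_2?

Using pₖ = aₖpₖ₋₁ + pₖ₋₂, qₖ = aₖqₖ₋₁ + qₖ₋₂ (with p₋₁=1, p₋₂=0, q₋₁=0, q₋₂=1):
  k=0: a=8, p=8, q=1
  k=1: a=4, p=33, q=4
  k=2: a=1, p=41, q=5

41/5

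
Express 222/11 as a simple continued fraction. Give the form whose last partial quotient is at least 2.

[20; 5, 2]

222 = 20·11 + 2
11 = 5·2 + 1
2 = 2·1 + 0  (stop)
So 222/11 = [20; 5, 2].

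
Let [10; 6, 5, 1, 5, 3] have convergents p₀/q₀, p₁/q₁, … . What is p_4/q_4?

2195/216

Using pₖ = aₖpₖ₋₁ + pₖ₋₂, qₖ = aₖqₖ₋₁ + qₖ₋₂ (with p₋₁=1, p₋₂=0, q₋₁=0, q₋₂=1):
  k=0: a=10, p=10, q=1
  k=1: a=6, p=61, q=6
  k=2: a=5, p=315, q=31
  k=3: a=1, p=376, q=37
  k=4: a=5, p=2195, q=216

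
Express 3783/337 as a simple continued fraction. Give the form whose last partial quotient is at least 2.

3783 = 11×337 + 76
337 = 4×76 + 33
76 = 2×33 + 10
33 = 3×10 + 3
10 = 3×3 + 1
3 = 3×1 + 0  (stop)
So 3783/337 = [11; 4, 2, 3, 3, 3].

[11; 4, 2, 3, 3, 3]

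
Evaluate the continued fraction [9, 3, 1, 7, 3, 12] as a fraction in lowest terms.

Fold from the inside: start with 12/1.
  3 + 1/12 = 37/12
  7 + 12/37 = 271/37
  1 + 37/271 = 308/271
  3 + 271/308 = 1195/308
  9 + 308/1195 = 11063/1195

11063/1195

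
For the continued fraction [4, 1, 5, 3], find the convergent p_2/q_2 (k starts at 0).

Using pₖ = aₖpₖ₋₁ + pₖ₋₂, qₖ = aₖqₖ₋₁ + qₖ₋₂ (with p₋₁=1, p₋₂=0, q₋₁=0, q₋₂=1):
  k=0: a=4, p=4, q=1
  k=1: a=1, p=5, q=1
  k=2: a=5, p=29, q=6

29/6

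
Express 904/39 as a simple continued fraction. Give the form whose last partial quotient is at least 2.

[23; 5, 1, 1, 3]

904 = 23*39 + 7
39 = 5*7 + 4
7 = 1*4 + 3
4 = 1*3 + 1
3 = 3*1 + 0  (stop)
So 904/39 = [23; 5, 1, 1, 3].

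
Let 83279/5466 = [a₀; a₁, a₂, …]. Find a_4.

3

83279 = 15·5466 + 1289   →  a_0 = 15
5466 = 4·1289 + 310   →  a_1 = 4
1289 = 4·310 + 49   →  a_2 = 4
310 = 6·49 + 16   →  a_3 = 6
49 = 3·16 + 1   →  a_4 = 3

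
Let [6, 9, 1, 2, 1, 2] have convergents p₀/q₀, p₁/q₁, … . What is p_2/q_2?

61/10

Using pₖ = aₖpₖ₋₁ + pₖ₋₂, qₖ = aₖqₖ₋₁ + qₖ₋₂ (with p₋₁=1, p₋₂=0, q₋₁=0, q₋₂=1):
  k=0: a=6, p=6, q=1
  k=1: a=9, p=55, q=9
  k=2: a=1, p=61, q=10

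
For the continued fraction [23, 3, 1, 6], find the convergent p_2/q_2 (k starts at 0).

Using pₖ = aₖpₖ₋₁ + pₖ₋₂, qₖ = aₖqₖ₋₁ + qₖ₋₂ (with p₋₁=1, p₋₂=0, q₋₁=0, q₋₂=1):
  k=0: a=23, p=23, q=1
  k=1: a=3, p=70, q=3
  k=2: a=1, p=93, q=4

93/4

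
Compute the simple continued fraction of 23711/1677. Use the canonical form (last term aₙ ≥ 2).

23711 = 14·1677 + 233
1677 = 7·233 + 46
233 = 5·46 + 3
46 = 15·3 + 1
3 = 3·1 + 0  (stop)
So 23711/1677 = [14; 7, 5, 15, 3].

[14; 7, 5, 15, 3]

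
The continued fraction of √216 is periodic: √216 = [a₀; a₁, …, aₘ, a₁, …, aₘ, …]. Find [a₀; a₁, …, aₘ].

[14; 1, 2, 3, 2, 1, 28]

a₀ = ⌊√216⌋ = 14.
With m₀=0, d₀=1 and mₖ₊₁ = dₖaₖ − mₖ, dₖ₊₁ = (n − mₖ₊₁²)/dₖ, aₖ₊₁ = ⌊(a₀+mₖ₊₁)/dₖ₊₁⌋:
  k=1: m=14, d=20, a=1
  k=2: m=6, d=9, a=2
  k=3: m=12, d=8, a=3
  k=4: m=12, d=9, a=2
  k=5: m=6, d=20, a=1
  k=6: m=14, d=1, a=28
d=1 and a=2a₀=28 at k=6, so the next step gives (m, d) = (14, 20) again — its k=1 value — and the period has length 6.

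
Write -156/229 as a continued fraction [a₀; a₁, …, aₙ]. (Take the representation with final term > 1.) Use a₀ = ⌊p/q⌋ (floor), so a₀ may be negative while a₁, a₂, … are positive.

-156 = -1×229 + 73
229 = 3×73 + 10
73 = 7×10 + 3
10 = 3×3 + 1
3 = 3×1 + 0  (stop)
So -156/229 = [-1; 3, 7, 3, 3].

[-1; 3, 7, 3, 3]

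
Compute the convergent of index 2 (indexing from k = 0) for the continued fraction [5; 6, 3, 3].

Using pₖ = aₖpₖ₋₁ + pₖ₋₂, qₖ = aₖqₖ₋₁ + qₖ₋₂ (with p₋₁=1, p₋₂=0, q₋₁=0, q₋₂=1):
  k=0: a=5, p=5, q=1
  k=1: a=6, p=31, q=6
  k=2: a=3, p=98, q=19

98/19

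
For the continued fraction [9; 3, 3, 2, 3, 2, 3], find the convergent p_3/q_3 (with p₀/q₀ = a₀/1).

214/23

Using pₖ = aₖpₖ₋₁ + pₖ₋₂, qₖ = aₖqₖ₋₁ + qₖ₋₂ (with p₋₁=1, p₋₂=0, q₋₁=0, q₋₂=1):
  k=0: a=9, p=9, q=1
  k=1: a=3, p=28, q=3
  k=2: a=3, p=93, q=10
  k=3: a=2, p=214, q=23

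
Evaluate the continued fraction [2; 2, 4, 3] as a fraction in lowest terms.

Using pₖ = aₖpₖ₋₁ + pₖ₋₂ and qₖ = aₖqₖ₋₁ + qₖ₋₂:
  k=0: a=2, p=2, q=1
  k=1: a=2, p=5, q=2
  k=2: a=4, p=22, q=9
  k=3: a=3, p=71, q=29

71/29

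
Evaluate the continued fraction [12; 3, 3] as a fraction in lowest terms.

Using pₖ = aₖpₖ₋₁ + pₖ₋₂ and qₖ = aₖqₖ₋₁ + qₖ₋₂:
  k=0: a=12, p=12, q=1
  k=1: a=3, p=37, q=3
  k=2: a=3, p=123, q=10

123/10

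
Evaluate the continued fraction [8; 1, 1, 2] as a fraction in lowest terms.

Fold from the inside: start with 2/1.
  1 + 1/2 = 3/2
  1 + 2/3 = 5/3
  8 + 3/5 = 43/5

43/5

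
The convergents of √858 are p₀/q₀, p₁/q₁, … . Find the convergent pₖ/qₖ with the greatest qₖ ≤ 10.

√858 = [29; 3, 2, 3, 58, …] (period length 4).
Convergents:
  p_0/q_0 = 29/1
  p_1/q_1 = 88/3
  p_2/q_2 = 205/7
  p_3/q_3 = 703/24
q_2 = 7 ≤ 10 < 24 = q_3, so the answer is 205/7.

205/7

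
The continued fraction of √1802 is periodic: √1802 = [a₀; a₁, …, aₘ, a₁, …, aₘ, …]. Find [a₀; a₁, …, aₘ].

[42; 2, 4, 2, 84]

a₀ = ⌊√1802⌋ = 42.
With m₀=0, d₀=1 and mₖ₊₁ = dₖaₖ − mₖ, dₖ₊₁ = (n − mₖ₊₁²)/dₖ, aₖ₊₁ = ⌊(a₀+mₖ₊₁)/dₖ₊₁⌋:
  k=1: m=42, d=38, a=2
  k=2: m=34, d=17, a=4
  k=3: m=34, d=38, a=2
  k=4: m=42, d=1, a=84
d=1 and a=2a₀=84 at k=4, so the next step gives (m, d) = (42, 38) again — its k=1 value — and the period has length 4.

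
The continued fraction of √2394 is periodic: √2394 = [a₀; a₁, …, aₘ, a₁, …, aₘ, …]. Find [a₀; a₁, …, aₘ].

[48; 1, 12, 1, 96]

a₀ = ⌊√2394⌋ = 48.
With m₀=0, d₀=1 and mₖ₊₁ = dₖaₖ − mₖ, dₖ₊₁ = (n − mₖ₊₁²)/dₖ, aₖ₊₁ = ⌊(a₀+mₖ₊₁)/dₖ₊₁⌋:
  k=1: m=48, d=90, a=1
  k=2: m=42, d=7, a=12
  k=3: m=42, d=90, a=1
  k=4: m=48, d=1, a=96
d=1 and a=2a₀=96 at k=4, so the next step gives (m, d) = (48, 90) again — its k=1 value — and the period has length 4.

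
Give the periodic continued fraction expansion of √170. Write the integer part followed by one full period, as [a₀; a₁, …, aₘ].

a₀ = ⌊√170⌋ = 13.

[13; 26]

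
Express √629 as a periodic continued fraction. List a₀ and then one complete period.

a₀ = ⌊√629⌋ = 25.
With m₀=0, d₀=1 and mₖ₊₁ = dₖaₖ − mₖ, dₖ₊₁ = (n − mₖ₊₁²)/dₖ, aₖ₊₁ = ⌊(a₀+mₖ₊₁)/dₖ₊₁⌋:
  k=1: m=25, d=4, a=12
  k=2: m=23, d=25, a=1
  k=3: m=2, d=25, a=1
  k=4: m=23, d=4, a=12
  k=5: m=25, d=1, a=50
d=1 and a=2a₀=50 at k=5, so the next step gives (m, d) = (25, 4) again — its k=1 value — and the period has length 5.

[25; 12, 1, 1, 12, 50]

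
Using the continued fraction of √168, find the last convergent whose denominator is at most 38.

337/26

√168 = [12; 1, 24, …] (period length 2).
Convergents:
  p_0/q_0 = 12/1
  p_1/q_1 = 13/1
  p_2/q_2 = 324/25
  p_3/q_3 = 337/26
  p_4/q_4 = 8412/649
q_3 = 26 ≤ 38 < 649 = q_4, so the answer is 337/26.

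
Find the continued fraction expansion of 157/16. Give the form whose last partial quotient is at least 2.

[9; 1, 4, 3]

157 = 9×16 + 13
16 = 1×13 + 3
13 = 4×3 + 1
3 = 3×1 + 0  (stop)
So 157/16 = [9; 1, 4, 3].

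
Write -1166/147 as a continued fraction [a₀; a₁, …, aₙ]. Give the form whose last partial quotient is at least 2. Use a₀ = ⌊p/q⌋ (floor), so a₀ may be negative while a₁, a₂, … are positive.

-1166 = -8×147 + 10
147 = 14×10 + 7
10 = 1×7 + 3
7 = 2×3 + 1
3 = 3×1 + 0  (stop)
So -1166/147 = [-8; 14, 1, 2, 3].

[-8; 14, 1, 2, 3]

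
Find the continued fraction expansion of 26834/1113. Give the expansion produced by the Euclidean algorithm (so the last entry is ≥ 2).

[24; 9, 8, 7, 2]

26834 = 24·1113 + 122
1113 = 9·122 + 15
122 = 8·15 + 2
15 = 7·2 + 1
2 = 2·1 + 0  (stop)
So 26834/1113 = [24; 9, 8, 7, 2].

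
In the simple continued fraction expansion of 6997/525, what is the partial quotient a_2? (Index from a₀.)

19

6997 = 13·525 + 172   →  a_0 = 13
525 = 3·172 + 9   →  a_1 = 3
172 = 19·9 + 1   →  a_2 = 19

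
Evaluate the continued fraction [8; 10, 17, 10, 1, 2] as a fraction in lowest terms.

44563/5502

Fold from the inside: start with 2/1.
  1 + 1/2 = 3/2
  10 + 2/3 = 32/3
  17 + 3/32 = 547/32
  10 + 32/547 = 5502/547
  8 + 547/5502 = 44563/5502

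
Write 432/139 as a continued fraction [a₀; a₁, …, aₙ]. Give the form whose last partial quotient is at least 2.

[3; 9, 3, 1, 3]

432 = 3*139 + 15
139 = 9*15 + 4
15 = 3*4 + 3
4 = 1*3 + 1
3 = 3*1 + 0  (stop)
So 432/139 = [3; 9, 3, 1, 3].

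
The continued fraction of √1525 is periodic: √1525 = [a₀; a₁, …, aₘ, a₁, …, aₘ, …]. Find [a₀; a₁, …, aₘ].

a₀ = ⌊√1525⌋ = 39.
With m₀=0, d₀=1 and mₖ₊₁ = dₖaₖ − mₖ, dₖ₊₁ = (n − mₖ₊₁²)/dₖ, aₖ₊₁ = ⌊(a₀+mₖ₊₁)/dₖ₊₁⌋:
  k=1: m=39, d=4, a=19
  k=2: m=37, d=39, a=1
  k=3: m=2, d=39, a=1
  k=4: m=37, d=4, a=19
  k=5: m=39, d=1, a=78
d=1 and a=2a₀=78 at k=5, so the next step gives (m, d) = (39, 4) again — its k=1 value — and the period has length 5.

[39; 19, 1, 1, 19, 78]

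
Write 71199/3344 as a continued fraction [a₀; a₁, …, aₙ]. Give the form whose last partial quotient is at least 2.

71199 = 21×3344 + 975
3344 = 3×975 + 419
975 = 2×419 + 137
419 = 3×137 + 8
137 = 17×8 + 1
8 = 8×1 + 0  (stop)
So 71199/3344 = [21; 3, 2, 3, 17, 8].

[21; 3, 2, 3, 17, 8]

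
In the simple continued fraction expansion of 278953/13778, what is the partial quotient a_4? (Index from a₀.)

278953 = 20·13778 + 3393   →  a_0 = 20
13778 = 4·3393 + 206   →  a_1 = 4
3393 = 16·206 + 97   →  a_2 = 16
206 = 2·97 + 12   →  a_3 = 2
97 = 8·12 + 1   →  a_4 = 8

8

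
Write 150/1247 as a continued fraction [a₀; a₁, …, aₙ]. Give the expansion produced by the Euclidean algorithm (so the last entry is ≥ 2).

[0; 8, 3, 5, 4, 2]

150 = 0·1247 + 150
1247 = 8·150 + 47
150 = 3·47 + 9
47 = 5·9 + 2
9 = 4·2 + 1
2 = 2·1 + 0  (stop)
So 150/1247 = [0; 8, 3, 5, 4, 2].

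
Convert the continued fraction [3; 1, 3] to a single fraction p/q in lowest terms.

15/4

Fold from the inside: start with 3/1.
  1 + 1/3 = 4/3
  3 + 3/4 = 15/4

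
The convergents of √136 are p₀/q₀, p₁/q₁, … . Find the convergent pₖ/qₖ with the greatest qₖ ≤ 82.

828/71

√136 = [11; 1, 1, 1, 22, …] (period length 4).
Convergents:
  p_0/q_0 = 11/1
  p_1/q_1 = 12/1
  p_2/q_2 = 23/2
  p_3/q_3 = 35/3
  p_4/q_4 = 793/68
  p_5/q_5 = 828/71
  p_6/q_6 = 1621/139
q_5 = 71 ≤ 82 < 139 = q_6, so the answer is 828/71.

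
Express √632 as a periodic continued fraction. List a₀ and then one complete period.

[25; 7, 6, 7, 50]

a₀ = ⌊√632⌋ = 25.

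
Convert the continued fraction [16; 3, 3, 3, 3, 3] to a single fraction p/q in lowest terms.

5869/360

Fold from the inside: start with 3/1.
  3 + 1/3 = 10/3
  3 + 3/10 = 33/10
  3 + 10/33 = 109/33
  3 + 33/109 = 360/109
  16 + 109/360 = 5869/360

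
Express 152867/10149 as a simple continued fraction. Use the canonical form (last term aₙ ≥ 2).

[15; 16, 17, 12, 3]

152867 = 15×10149 + 632
10149 = 16×632 + 37
632 = 17×37 + 3
37 = 12×3 + 1
3 = 3×1 + 0  (stop)
So 152867/10149 = [15; 16, 17, 12, 3].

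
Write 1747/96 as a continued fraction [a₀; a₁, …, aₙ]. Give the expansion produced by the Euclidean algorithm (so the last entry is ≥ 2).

1747 = 18×96 + 19
96 = 5×19 + 1
19 = 19×1 + 0  (stop)
So 1747/96 = [18; 5, 19].

[18; 5, 19]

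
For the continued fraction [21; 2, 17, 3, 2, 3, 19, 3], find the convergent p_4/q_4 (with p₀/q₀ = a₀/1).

5350/249

Using pₖ = aₖpₖ₋₁ + pₖ₋₂, qₖ = aₖqₖ₋₁ + qₖ₋₂ (with p₋₁=1, p₋₂=0, q₋₁=0, q₋₂=1):
  k=0: a=21, p=21, q=1
  k=1: a=2, p=43, q=2
  k=2: a=17, p=752, q=35
  k=3: a=3, p=2299, q=107
  k=4: a=2, p=5350, q=249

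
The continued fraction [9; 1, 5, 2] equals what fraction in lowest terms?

Using pₖ = aₖpₖ₋₁ + pₖ₋₂ and qₖ = aₖqₖ₋₁ + qₖ₋₂:
  k=0: a=9, p=9, q=1
  k=1: a=1, p=10, q=1
  k=2: a=5, p=59, q=6
  k=3: a=2, p=128, q=13

128/13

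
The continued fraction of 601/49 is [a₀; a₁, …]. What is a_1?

601 = 12·49 + 13   →  a_0 = 12
49 = 3·13 + 10   →  a_1 = 3

3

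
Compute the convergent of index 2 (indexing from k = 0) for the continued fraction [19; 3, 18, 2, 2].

1063/55

Using pₖ = aₖpₖ₋₁ + pₖ₋₂, qₖ = aₖqₖ₋₁ + qₖ₋₂ (with p₋₁=1, p₋₂=0, q₋₁=0, q₋₂=1):
  k=0: a=19, p=19, q=1
  k=1: a=3, p=58, q=3
  k=2: a=18, p=1063, q=55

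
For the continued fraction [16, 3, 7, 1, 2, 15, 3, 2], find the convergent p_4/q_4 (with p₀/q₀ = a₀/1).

Using pₖ = aₖpₖ₋₁ + pₖ₋₂, qₖ = aₖqₖ₋₁ + qₖ₋₂ (with p₋₁=1, p₋₂=0, q₋₁=0, q₋₂=1):
  k=0: a=16, p=16, q=1
  k=1: a=3, p=49, q=3
  k=2: a=7, p=359, q=22
  k=3: a=1, p=408, q=25
  k=4: a=2, p=1175, q=72

1175/72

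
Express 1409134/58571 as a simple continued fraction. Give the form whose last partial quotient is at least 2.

1409134 = 24·58571 + 3430
58571 = 17·3430 + 261
3430 = 13·261 + 37
261 = 7·37 + 2
37 = 18·2 + 1
2 = 2·1 + 0  (stop)
So 1409134/58571 = [24; 17, 13, 7, 18, 2].

[24; 17, 13, 7, 18, 2]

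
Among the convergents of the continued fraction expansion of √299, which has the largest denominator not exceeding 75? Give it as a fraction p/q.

415/24

√299 = [17; 3, 2, 3, 34, …] (period length 4).
Convergents:
  p_0/q_0 = 17/1
  p_1/q_1 = 52/3
  p_2/q_2 = 121/7
  p_3/q_3 = 415/24
  p_4/q_4 = 14231/823
q_3 = 24 ≤ 75 < 823 = q_4, so the answer is 415/24.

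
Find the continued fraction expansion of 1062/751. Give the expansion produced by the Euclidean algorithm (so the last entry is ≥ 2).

[1; 2, 2, 2, 2, 3, 3, 2]

1062 = 1*751 + 311
751 = 2*311 + 129
311 = 2*129 + 53
129 = 2*53 + 23
53 = 2*23 + 7
23 = 3*7 + 2
7 = 3*2 + 1
2 = 2*1 + 0  (stop)
So 1062/751 = [1; 2, 2, 2, 2, 3, 3, 2].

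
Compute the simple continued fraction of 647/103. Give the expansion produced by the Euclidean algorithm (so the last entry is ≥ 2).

647 = 6·103 + 29
103 = 3·29 + 16
29 = 1·16 + 13
16 = 1·13 + 3
13 = 4·3 + 1
3 = 3·1 + 0  (stop)
So 647/103 = [6; 3, 1, 1, 4, 3].

[6; 3, 1, 1, 4, 3]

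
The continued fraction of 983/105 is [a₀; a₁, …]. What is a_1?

983 = 9·105 + 38   →  a_0 = 9
105 = 2·38 + 29   →  a_1 = 2

2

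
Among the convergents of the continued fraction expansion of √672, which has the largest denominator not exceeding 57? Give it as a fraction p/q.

337/13

√672 = [25; 1, 11, 1, 50, …] (period length 4).
Convergents:
  p_0/q_0 = 25/1
  p_1/q_1 = 26/1
  p_2/q_2 = 311/12
  p_3/q_3 = 337/13
  p_4/q_4 = 17161/662
q_3 = 13 ≤ 57 < 662 = q_4, so the answer is 337/13.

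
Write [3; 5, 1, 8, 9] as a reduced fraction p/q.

Using pₖ = aₖpₖ₋₁ + pₖ₋₂ and qₖ = aₖqₖ₋₁ + qₖ₋₂:
  k=0: a=3, p=3, q=1
  k=1: a=5, p=16, q=5
  k=2: a=1, p=19, q=6
  k=3: a=8, p=168, q=53
  k=4: a=9, p=1531, q=483

1531/483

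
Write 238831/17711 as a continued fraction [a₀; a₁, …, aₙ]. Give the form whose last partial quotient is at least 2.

238831 = 13*17711 + 8588
17711 = 2*8588 + 535
8588 = 16*535 + 28
535 = 19*28 + 3
28 = 9*3 + 1
3 = 3*1 + 0  (stop)
So 238831/17711 = [13; 2, 16, 19, 9, 3].

[13; 2, 16, 19, 9, 3]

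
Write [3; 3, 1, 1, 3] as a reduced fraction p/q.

Fold from the inside: start with 3/1.
  1 + 1/3 = 4/3
  1 + 3/4 = 7/4
  3 + 4/7 = 25/7
  3 + 7/25 = 82/25

82/25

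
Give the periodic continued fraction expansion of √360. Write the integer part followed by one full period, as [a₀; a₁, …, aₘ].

a₀ = ⌊√360⌋ = 18.

[18; 1, 36]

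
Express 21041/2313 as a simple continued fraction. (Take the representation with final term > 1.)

[9; 10, 3, 14, 1, 1, 2]

21041 = 9×2313 + 224
2313 = 10×224 + 73
224 = 3×73 + 5
73 = 14×5 + 3
5 = 1×3 + 2
3 = 1×2 + 1
2 = 2×1 + 0  (stop)
So 21041/2313 = [9; 10, 3, 14, 1, 1, 2].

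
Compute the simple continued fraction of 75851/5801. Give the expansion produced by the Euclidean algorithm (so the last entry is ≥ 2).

75851 = 13*5801 + 438
5801 = 13*438 + 107
438 = 4*107 + 10
107 = 10*10 + 7
10 = 1*7 + 3
7 = 2*3 + 1
3 = 3*1 + 0  (stop)
So 75851/5801 = [13; 13, 4, 10, 1, 2, 3].

[13; 13, 4, 10, 1, 2, 3]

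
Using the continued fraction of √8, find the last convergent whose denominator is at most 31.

82/29

√8 = [2; 1, 4, …] (period length 2).
Convergents:
  p_0/q_0 = 2/1
  p_1/q_1 = 3/1
  p_2/q_2 = 14/5
  p_3/q_3 = 17/6
  p_4/q_4 = 82/29
  p_5/q_5 = 99/35
q_4 = 29 ≤ 31 < 35 = q_5, so the answer is 82/29.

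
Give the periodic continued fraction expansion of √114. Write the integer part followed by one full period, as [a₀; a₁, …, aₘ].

[10; 1, 2, 10, 2, 1, 20]

a₀ = ⌊√114⌋ = 10.
With m₀=0, d₀=1 and mₖ₊₁ = dₖaₖ − mₖ, dₖ₊₁ = (n − mₖ₊₁²)/dₖ, aₖ₊₁ = ⌊(a₀+mₖ₊₁)/dₖ₊₁⌋:
  k=1: m=10, d=14, a=1
  k=2: m=4, d=7, a=2
  k=3: m=10, d=2, a=10
  k=4: m=10, d=7, a=2
  k=5: m=4, d=14, a=1
  k=6: m=10, d=1, a=20
d=1 and a=2a₀=20 at k=6, so the next step gives (m, d) = (10, 14) again — its k=1 value — and the period has length 6.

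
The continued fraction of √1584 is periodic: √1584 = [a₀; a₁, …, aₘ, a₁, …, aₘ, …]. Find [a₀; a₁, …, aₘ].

[39; 1, 3, 1, 78]

a₀ = ⌊√1584⌋ = 39.
With m₀=0, d₀=1 and mₖ₊₁ = dₖaₖ − mₖ, dₖ₊₁ = (n − mₖ₊₁²)/dₖ, aₖ₊₁ = ⌊(a₀+mₖ₊₁)/dₖ₊₁⌋:
  k=1: m=39, d=63, a=1
  k=2: m=24, d=16, a=3
  k=3: m=24, d=63, a=1
  k=4: m=39, d=1, a=78
d=1 and a=2a₀=78 at k=4, so the next step gives (m, d) = (39, 63) again — its k=1 value — and the period has length 4.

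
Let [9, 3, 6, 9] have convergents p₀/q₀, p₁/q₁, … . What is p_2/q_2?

177/19

Using pₖ = aₖpₖ₋₁ + pₖ₋₂, qₖ = aₖqₖ₋₁ + qₖ₋₂ (with p₋₁=1, p₋₂=0, q₋₁=0, q₋₂=1):
  k=0: a=9, p=9, q=1
  k=1: a=3, p=28, q=3
  k=2: a=6, p=177, q=19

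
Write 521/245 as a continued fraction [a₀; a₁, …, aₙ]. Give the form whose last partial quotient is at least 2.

[2; 7, 1, 9, 3]

521 = 2*245 + 31
245 = 7*31 + 28
31 = 1*28 + 3
28 = 9*3 + 1
3 = 3*1 + 0  (stop)
So 521/245 = [2; 7, 1, 9, 3].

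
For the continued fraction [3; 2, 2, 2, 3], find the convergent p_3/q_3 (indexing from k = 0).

41/12

Using pₖ = aₖpₖ₋₁ + pₖ₋₂, qₖ = aₖqₖ₋₁ + qₖ₋₂ (with p₋₁=1, p₋₂=0, q₋₁=0, q₋₂=1):
  k=0: a=3, p=3, q=1
  k=1: a=2, p=7, q=2
  k=2: a=2, p=17, q=5
  k=3: a=2, p=41, q=12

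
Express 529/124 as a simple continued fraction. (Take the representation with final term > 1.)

529 = 4·124 + 33
124 = 3·33 + 25
33 = 1·25 + 8
25 = 3·8 + 1
8 = 8·1 + 0  (stop)
So 529/124 = [4; 3, 1, 3, 8].

[4; 3, 1, 3, 8]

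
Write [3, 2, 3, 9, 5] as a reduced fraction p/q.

1139/332

Using pₖ = aₖpₖ₋₁ + pₖ₋₂ and qₖ = aₖqₖ₋₁ + qₖ₋₂:
  k=0: a=3, p=3, q=1
  k=1: a=2, p=7, q=2
  k=2: a=3, p=24, q=7
  k=3: a=9, p=223, q=65
  k=4: a=5, p=1139, q=332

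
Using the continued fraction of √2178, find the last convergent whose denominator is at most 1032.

√2178 = [46; 1, 2, 46, 2, 1, 92, …] (period length 6).
Convergents:
  p_0/q_0 = 46/1
  p_1/q_1 = 47/1
  p_2/q_2 = 140/3
  p_3/q_3 = 6487/139
  p_4/q_4 = 13114/281
  p_5/q_5 = 19601/420
  p_6/q_6 = 1816406/38921
q_5 = 420 ≤ 1032 < 38921 = q_6, so the answer is 19601/420.

19601/420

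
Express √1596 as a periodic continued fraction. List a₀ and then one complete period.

a₀ = ⌊√1596⌋ = 39.
With m₀=0, d₀=1 and mₖ₊₁ = dₖaₖ − mₖ, dₖ₊₁ = (n − mₖ₊₁²)/dₖ, aₖ₊₁ = ⌊(a₀+mₖ₊₁)/dₖ₊₁⌋:
  k=1: m=39, d=75, a=1
  k=2: m=36, d=4, a=18
  k=3: m=36, d=75, a=1
  k=4: m=39, d=1, a=78
d=1 and a=2a₀=78 at k=4, so the next step gives (m, d) = (39, 75) again — its k=1 value — and the period has length 4.

[39; 1, 18, 1, 78]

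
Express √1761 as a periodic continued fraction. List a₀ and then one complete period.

a₀ = ⌊√1761⌋ = 41.
With m₀=0, d₀=1 and mₖ₊₁ = dₖaₖ − mₖ, dₖ₊₁ = (n − mₖ₊₁²)/dₖ, aₖ₊₁ = ⌊(a₀+mₖ₊₁)/dₖ₊₁⌋:
  k=1: m=41, d=80, a=1
  k=2: m=39, d=3, a=26
  k=3: m=39, d=80, a=1
  k=4: m=41, d=1, a=82
d=1 and a=2a₀=82 at k=4, so the next step gives (m, d) = (41, 80) again — its k=1 value — and the period has length 4.

[41; 1, 26, 1, 82]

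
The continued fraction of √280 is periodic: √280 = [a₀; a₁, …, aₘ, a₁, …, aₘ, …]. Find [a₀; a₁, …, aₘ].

a₀ = ⌊√280⌋ = 16.
With m₀=0, d₀=1 and mₖ₊₁ = dₖaₖ − mₖ, dₖ₊₁ = (n − mₖ₊₁²)/dₖ, aₖ₊₁ = ⌊(a₀+mₖ₊₁)/dₖ₊₁⌋:
  k=1: m=16, d=24, a=1
  k=2: m=8, d=9, a=2
  k=3: m=10, d=20, a=1
  k=4: m=10, d=9, a=2
  k=5: m=8, d=24, a=1
  k=6: m=16, d=1, a=32
d=1 and a=2a₀=32 at k=6, so the next step gives (m, d) = (16, 24) again — its k=1 value — and the period has length 6.

[16; 1, 2, 1, 2, 1, 32]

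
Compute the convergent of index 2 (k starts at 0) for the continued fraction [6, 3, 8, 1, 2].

Using pₖ = aₖpₖ₋₁ + pₖ₋₂, qₖ = aₖqₖ₋₁ + qₖ₋₂ (with p₋₁=1, p₋₂=0, q₋₁=0, q₋₂=1):
  k=0: a=6, p=6, q=1
  k=1: a=3, p=19, q=3
  k=2: a=8, p=158, q=25

158/25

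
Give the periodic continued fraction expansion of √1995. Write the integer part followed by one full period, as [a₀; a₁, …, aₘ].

a₀ = ⌊√1995⌋ = 44.
With m₀=0, d₀=1 and mₖ₊₁ = dₖaₖ − mₖ, dₖ₊₁ = (n − mₖ₊₁²)/dₖ, aₖ₊₁ = ⌊(a₀+mₖ₊₁)/dₖ₊₁⌋:
  k=1: m=44, d=59, a=1
  k=2: m=15, d=30, a=1
  k=3: m=15, d=59, a=1
  k=4: m=44, d=1, a=88
d=1 and a=2a₀=88 at k=4, so the next step gives (m, d) = (44, 59) again — its k=1 value — and the period has length 4.

[44; 1, 1, 1, 88]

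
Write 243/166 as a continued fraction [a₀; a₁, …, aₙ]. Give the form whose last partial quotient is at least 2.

243 = 1·166 + 77
166 = 2·77 + 12
77 = 6·12 + 5
12 = 2·5 + 2
5 = 2·2 + 1
2 = 2·1 + 0  (stop)
So 243/166 = [1; 2, 6, 2, 2, 2].

[1; 2, 6, 2, 2, 2]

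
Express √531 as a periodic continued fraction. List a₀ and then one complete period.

a₀ = ⌊√531⌋ = 23.
With m₀=0, d₀=1 and mₖ₊₁ = dₖaₖ − mₖ, dₖ₊₁ = (n − mₖ₊₁²)/dₖ, aₖ₊₁ = ⌊(a₀+mₖ₊₁)/dₖ₊₁⌋:
  k=1: m=23, d=2, a=23
  k=2: m=23, d=1, a=46
d=1 and a=2a₀=46 at k=2, so the next step gives (m, d) = (23, 2) again — its k=1 value — and the period has length 2.

[23; 23, 46]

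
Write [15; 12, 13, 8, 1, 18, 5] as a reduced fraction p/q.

2051488/136015

Using pₖ = aₖpₖ₋₁ + pₖ₋₂ and qₖ = aₖqₖ₋₁ + qₖ₋₂:
  k=0: a=15, p=15, q=1
  k=1: a=12, p=181, q=12
  k=2: a=13, p=2368, q=157
  k=3: a=8, p=19125, q=1268
  k=4: a=1, p=21493, q=1425
  k=5: a=18, p=405999, q=26918
  k=6: a=5, p=2051488, q=136015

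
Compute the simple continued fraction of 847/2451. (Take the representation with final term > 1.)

[0; 2, 1, 8, 2, 2, 3, 5]

847 = 0×2451 + 847
2451 = 2×847 + 757
847 = 1×757 + 90
757 = 8×90 + 37
90 = 2×37 + 16
37 = 2×16 + 5
16 = 3×5 + 1
5 = 5×1 + 0  (stop)
So 847/2451 = [0; 2, 1, 8, 2, 2, 3, 5].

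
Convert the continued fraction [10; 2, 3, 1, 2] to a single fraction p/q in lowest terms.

Fold from the inside: start with 2/1.
  1 + 1/2 = 3/2
  3 + 2/3 = 11/3
  2 + 3/11 = 25/11
  10 + 11/25 = 261/25

261/25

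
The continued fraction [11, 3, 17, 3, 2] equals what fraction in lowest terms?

4191/370

Using pₖ = aₖpₖ₋₁ + pₖ₋₂ and qₖ = aₖqₖ₋₁ + qₖ₋₂:
  k=0: a=11, p=11, q=1
  k=1: a=3, p=34, q=3
  k=2: a=17, p=589, q=52
  k=3: a=3, p=1801, q=159
  k=4: a=2, p=4191, q=370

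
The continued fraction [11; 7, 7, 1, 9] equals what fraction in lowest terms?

6272/563

Fold from the inside: start with 9/1.
  1 + 1/9 = 10/9
  7 + 9/10 = 79/10
  7 + 10/79 = 563/79
  11 + 79/563 = 6272/563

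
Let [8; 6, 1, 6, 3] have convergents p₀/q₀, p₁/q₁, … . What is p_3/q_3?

Using pₖ = aₖpₖ₋₁ + pₖ₋₂, qₖ = aₖqₖ₋₁ + qₖ₋₂ (with p₋₁=1, p₋₂=0, q₋₁=0, q₋₂=1):
  k=0: a=8, p=8, q=1
  k=1: a=6, p=49, q=6
  k=2: a=1, p=57, q=7
  k=3: a=6, p=391, q=48

391/48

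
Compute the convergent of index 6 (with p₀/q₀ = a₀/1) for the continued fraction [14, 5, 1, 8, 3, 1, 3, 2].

Using pₖ = aₖpₖ₋₁ + pₖ₋₂, qₖ = aₖqₖ₋₁ + qₖ₋₂ (with p₋₁=1, p₋₂=0, q₋₁=0, q₋₂=1):
  k=0: a=14, p=14, q=1
  k=1: a=5, p=71, q=5
  k=2: a=1, p=85, q=6
  k=3: a=8, p=751, q=53
  k=4: a=3, p=2338, q=165
  k=5: a=1, p=3089, q=218
  k=6: a=3, p=11605, q=819

11605/819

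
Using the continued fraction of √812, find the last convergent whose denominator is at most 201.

√812 = [28; 2, 56, …] (period length 2).
Convergents:
  p_0/q_0 = 28/1
  p_1/q_1 = 57/2
  p_2/q_2 = 3220/113
  p_3/q_3 = 6497/228
q_2 = 113 ≤ 201 < 228 = q_3, so the answer is 3220/113.

3220/113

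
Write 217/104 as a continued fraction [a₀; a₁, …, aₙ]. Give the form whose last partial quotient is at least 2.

217 = 2*104 + 9
104 = 11*9 + 5
9 = 1*5 + 4
5 = 1*4 + 1
4 = 4*1 + 0  (stop)
So 217/104 = [2; 11, 1, 1, 4].

[2; 11, 1, 1, 4]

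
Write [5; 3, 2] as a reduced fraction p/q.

37/7

Fold from the inside: start with 2/1.
  3 + 1/2 = 7/2
  5 + 2/7 = 37/7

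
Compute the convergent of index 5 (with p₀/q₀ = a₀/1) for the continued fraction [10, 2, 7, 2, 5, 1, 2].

2167/207

Using pₖ = aₖpₖ₋₁ + pₖ₋₂, qₖ = aₖqₖ₋₁ + qₖ₋₂ (with p₋₁=1, p₋₂=0, q₋₁=0, q₋₂=1):
  k=0: a=10, p=10, q=1
  k=1: a=2, p=21, q=2
  k=2: a=7, p=157, q=15
  k=3: a=2, p=335, q=32
  k=4: a=5, p=1832, q=175
  k=5: a=1, p=2167, q=207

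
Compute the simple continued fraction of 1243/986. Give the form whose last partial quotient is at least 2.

[1; 3, 1, 5, 8, 2, 2]

1243 = 1*986 + 257
986 = 3*257 + 215
257 = 1*215 + 42
215 = 5*42 + 5
42 = 8*5 + 2
5 = 2*2 + 1
2 = 2*1 + 0  (stop)
So 1243/986 = [1; 3, 1, 5, 8, 2, 2].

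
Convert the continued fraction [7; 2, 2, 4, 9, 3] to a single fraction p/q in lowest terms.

4675/631

Using pₖ = aₖpₖ₋₁ + pₖ₋₂ and qₖ = aₖqₖ₋₁ + qₖ₋₂:
  k=0: a=7, p=7, q=1
  k=1: a=2, p=15, q=2
  k=2: a=2, p=37, q=5
  k=3: a=4, p=163, q=22
  k=4: a=9, p=1504, q=203
  k=5: a=3, p=4675, q=631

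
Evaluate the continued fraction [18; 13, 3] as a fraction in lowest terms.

723/40

Using pₖ = aₖpₖ₋₁ + pₖ₋₂ and qₖ = aₖqₖ₋₁ + qₖ₋₂:
  k=0: a=18, p=18, q=1
  k=1: a=13, p=235, q=13
  k=2: a=3, p=723, q=40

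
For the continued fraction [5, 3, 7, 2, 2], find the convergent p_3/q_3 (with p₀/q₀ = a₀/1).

250/47

Using pₖ = aₖpₖ₋₁ + pₖ₋₂, qₖ = aₖqₖ₋₁ + qₖ₋₂ (with p₋₁=1, p₋₂=0, q₋₁=0, q₋₂=1):
  k=0: a=5, p=5, q=1
  k=1: a=3, p=16, q=3
  k=2: a=7, p=117, q=22
  k=3: a=2, p=250, q=47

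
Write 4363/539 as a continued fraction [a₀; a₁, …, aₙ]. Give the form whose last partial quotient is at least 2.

[8; 10, 1, 1, 3, 7]

4363 = 8*539 + 51
539 = 10*51 + 29
51 = 1*29 + 22
29 = 1*22 + 7
22 = 3*7 + 1
7 = 7*1 + 0  (stop)
So 4363/539 = [8; 10, 1, 1, 3, 7].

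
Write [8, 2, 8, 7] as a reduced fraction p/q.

Using pₖ = aₖpₖ₋₁ + pₖ₋₂ and qₖ = aₖqₖ₋₁ + qₖ₋₂:
  k=0: a=8, p=8, q=1
  k=1: a=2, p=17, q=2
  k=2: a=8, p=144, q=17
  k=3: a=7, p=1025, q=121

1025/121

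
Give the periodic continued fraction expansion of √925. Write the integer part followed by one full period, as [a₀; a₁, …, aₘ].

[30; 2, 2, 2, 2, 60]

a₀ = ⌊√925⌋ = 30.
With m₀=0, d₀=1 and mₖ₊₁ = dₖaₖ − mₖ, dₖ₊₁ = (n − mₖ₊₁²)/dₖ, aₖ₊₁ = ⌊(a₀+mₖ₊₁)/dₖ₊₁⌋:
  k=1: m=30, d=25, a=2
  k=2: m=20, d=21, a=2
  k=3: m=22, d=21, a=2
  k=4: m=20, d=25, a=2
  k=5: m=30, d=1, a=60
d=1 and a=2a₀=60 at k=5, so the next step gives (m, d) = (30, 25) again — its k=1 value — and the period has length 5.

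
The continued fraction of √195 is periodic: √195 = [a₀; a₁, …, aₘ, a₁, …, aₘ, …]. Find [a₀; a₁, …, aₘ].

[13; 1, 26]

a₀ = ⌊√195⌋ = 13.
With m₀=0, d₀=1 and mₖ₊₁ = dₖaₖ − mₖ, dₖ₊₁ = (n − mₖ₊₁²)/dₖ, aₖ₊₁ = ⌊(a₀+mₖ₊₁)/dₖ₊₁⌋:
  k=1: m=13, d=26, a=1
  k=2: m=13, d=1, a=26
d=1 and a=2a₀=26 at k=2, so the next step gives (m, d) = (13, 26) again — its k=1 value — and the period has length 2.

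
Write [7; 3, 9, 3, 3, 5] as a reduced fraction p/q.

11217/1532

Fold from the inside: start with 5/1.
  3 + 1/5 = 16/5
  3 + 5/16 = 53/16
  9 + 16/53 = 493/53
  3 + 53/493 = 1532/493
  7 + 493/1532 = 11217/1532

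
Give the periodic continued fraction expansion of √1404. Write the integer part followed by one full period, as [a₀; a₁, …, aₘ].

[37; 2, 7, 1, 4, 1, 7, 2, 74]

a₀ = ⌊√1404⌋ = 37.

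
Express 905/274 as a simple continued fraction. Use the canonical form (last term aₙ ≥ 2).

905 = 3*274 + 83
274 = 3*83 + 25
83 = 3*25 + 8
25 = 3*8 + 1
8 = 8*1 + 0  (stop)
So 905/274 = [3; 3, 3, 3, 8].

[3; 3, 3, 3, 8]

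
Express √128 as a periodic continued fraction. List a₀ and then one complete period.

[11; 3, 5, 3, 22]

a₀ = ⌊√128⌋ = 11.
With m₀=0, d₀=1 and mₖ₊₁ = dₖaₖ − mₖ, dₖ₊₁ = (n − mₖ₊₁²)/dₖ, aₖ₊₁ = ⌊(a₀+mₖ₊₁)/dₖ₊₁⌋:
  k=1: m=11, d=7, a=3
  k=2: m=10, d=4, a=5
  k=3: m=10, d=7, a=3
  k=4: m=11, d=1, a=22
d=1 and a=2a₀=22 at k=4, so the next step gives (m, d) = (11, 7) again — its k=1 value — and the period has length 4.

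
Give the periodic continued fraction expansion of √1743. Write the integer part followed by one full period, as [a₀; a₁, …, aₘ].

[41; 1, 2, 1, 82]

a₀ = ⌊√1743⌋ = 41.
With m₀=0, d₀=1 and mₖ₊₁ = dₖaₖ − mₖ, dₖ₊₁ = (n − mₖ₊₁²)/dₖ, aₖ₊₁ = ⌊(a₀+mₖ₊₁)/dₖ₊₁⌋:
  k=1: m=41, d=62, a=1
  k=2: m=21, d=21, a=2
  k=3: m=21, d=62, a=1
  k=4: m=41, d=1, a=82
d=1 and a=2a₀=82 at k=4, so the next step gives (m, d) = (41, 62) again — its k=1 value — and the period has length 4.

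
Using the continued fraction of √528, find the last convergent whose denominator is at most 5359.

√528 = [22; 1, 44, …] (period length 2).
Convergents:
  p_0/q_0 = 22/1
  p_1/q_1 = 23/1
  p_2/q_2 = 1034/45
  p_3/q_3 = 1057/46
  p_4/q_4 = 47542/2069
  p_5/q_5 = 48599/2115
  p_6/q_6 = 2185898/95129
q_5 = 2115 ≤ 5359 < 95129 = q_6, so the answer is 48599/2115.

48599/2115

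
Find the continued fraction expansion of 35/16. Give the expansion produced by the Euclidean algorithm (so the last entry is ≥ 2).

35 = 2*16 + 3
16 = 5*3 + 1
3 = 3*1 + 0  (stop)
So 35/16 = [2; 5, 3].

[2; 5, 3]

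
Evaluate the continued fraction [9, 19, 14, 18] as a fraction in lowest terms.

43678/4825

Fold from the inside: start with 18/1.
  14 + 1/18 = 253/18
  19 + 18/253 = 4825/253
  9 + 253/4825 = 43678/4825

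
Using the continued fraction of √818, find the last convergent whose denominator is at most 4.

√818 = [28; 1, 1, 1, 1, 56, …] (period length 5).
Convergents:
  p_0/q_0 = 28/1
  p_1/q_1 = 29/1
  p_2/q_2 = 57/2
  p_3/q_3 = 86/3
  p_4/q_4 = 143/5
q_3 = 3 ≤ 4 < 5 = q_4, so the answer is 86/3.

86/3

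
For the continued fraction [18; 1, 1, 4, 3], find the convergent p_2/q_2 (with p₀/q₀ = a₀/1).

Using pₖ = aₖpₖ₋₁ + pₖ₋₂, qₖ = aₖqₖ₋₁ + qₖ₋₂ (with p₋₁=1, p₋₂=0, q₋₁=0, q₋₂=1):
  k=0: a=18, p=18, q=1
  k=1: a=1, p=19, q=1
  k=2: a=1, p=37, q=2

37/2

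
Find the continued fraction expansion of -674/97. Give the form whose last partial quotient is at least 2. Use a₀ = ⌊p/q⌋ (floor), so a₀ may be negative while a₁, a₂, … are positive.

-674 = -7×97 + 5
97 = 19×5 + 2
5 = 2×2 + 1
2 = 2×1 + 0  (stop)
So -674/97 = [-7; 19, 2, 2].

[-7; 19, 2, 2]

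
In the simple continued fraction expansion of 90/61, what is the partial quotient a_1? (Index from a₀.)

90 = 1·61 + 29   →  a_0 = 1
61 = 2·29 + 3   →  a_1 = 2

2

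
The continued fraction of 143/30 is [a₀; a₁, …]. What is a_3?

3

143 = 4·30 + 23   →  a_0 = 4
30 = 1·23 + 7   →  a_1 = 1
23 = 3·7 + 2   →  a_2 = 3
7 = 3·2 + 1   →  a_3 = 3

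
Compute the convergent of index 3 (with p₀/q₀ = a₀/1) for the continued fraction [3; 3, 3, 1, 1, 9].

43/13

Using pₖ = aₖpₖ₋₁ + pₖ₋₂, qₖ = aₖqₖ₋₁ + qₖ₋₂ (with p₋₁=1, p₋₂=0, q₋₁=0, q₋₂=1):
  k=0: a=3, p=3, q=1
  k=1: a=3, p=10, q=3
  k=2: a=3, p=33, q=10
  k=3: a=1, p=43, q=13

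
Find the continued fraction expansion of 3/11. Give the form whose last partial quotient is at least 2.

[0; 3, 1, 2]

3 = 0×11 + 3
11 = 3×3 + 2
3 = 1×2 + 1
2 = 2×1 + 0  (stop)
So 3/11 = [0; 3, 1, 2].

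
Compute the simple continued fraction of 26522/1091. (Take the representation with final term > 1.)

26522 = 24·1091 + 338
1091 = 3·338 + 77
338 = 4·77 + 30
77 = 2·30 + 17
30 = 1·17 + 13
17 = 1·13 + 4
13 = 3·4 + 1
4 = 4·1 + 0  (stop)
So 26522/1091 = [24; 3, 4, 2, 1, 1, 3, 4].

[24; 3, 4, 2, 1, 1, 3, 4]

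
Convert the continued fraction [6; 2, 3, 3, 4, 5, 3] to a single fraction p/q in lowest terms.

Fold from the inside: start with 3/1.
  5 + 1/3 = 16/3
  4 + 3/16 = 67/16
  3 + 16/67 = 217/67
  3 + 67/217 = 718/217
  2 + 217/718 = 1653/718
  6 + 718/1653 = 10636/1653

10636/1653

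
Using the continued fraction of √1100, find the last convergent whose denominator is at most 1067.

13167/397

√1100 = [33; 6, 66, …] (period length 2).
Convergents:
  p_0/q_0 = 33/1
  p_1/q_1 = 199/6
  p_2/q_2 = 13167/397
  p_3/q_3 = 79201/2388
q_2 = 397 ≤ 1067 < 2388 = q_3, so the answer is 13167/397.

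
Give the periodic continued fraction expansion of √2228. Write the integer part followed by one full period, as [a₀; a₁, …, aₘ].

[47; 4, 1, 22, 1, 4, 94]

a₀ = ⌊√2228⌋ = 47.
With m₀=0, d₀=1 and mₖ₊₁ = dₖaₖ − mₖ, dₖ₊₁ = (n − mₖ₊₁²)/dₖ, aₖ₊₁ = ⌊(a₀+mₖ₊₁)/dₖ₊₁⌋:
  k=1: m=47, d=19, a=4
  k=2: m=29, d=73, a=1
  k=3: m=44, d=4, a=22
  k=4: m=44, d=73, a=1
  k=5: m=29, d=19, a=4
  k=6: m=47, d=1, a=94
d=1 and a=2a₀=94 at k=6, so the next step gives (m, d) = (47, 19) again — its k=1 value — and the period has length 6.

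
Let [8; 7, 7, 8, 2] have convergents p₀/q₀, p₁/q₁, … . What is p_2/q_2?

407/50

Using pₖ = aₖpₖ₋₁ + pₖ₋₂, qₖ = aₖqₖ₋₁ + qₖ₋₂ (with p₋₁=1, p₋₂=0, q₋₁=0, q₋₂=1):
  k=0: a=8, p=8, q=1
  k=1: a=7, p=57, q=7
  k=2: a=7, p=407, q=50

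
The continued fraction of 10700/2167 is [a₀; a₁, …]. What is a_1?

1

10700 = 4·2167 + 2032   →  a_0 = 4
2167 = 1·2032 + 135   →  a_1 = 1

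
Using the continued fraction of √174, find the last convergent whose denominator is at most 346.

1451/110

√174 = [13; 5, 4, 5, 26, …] (period length 4).
Convergents:
  p_0/q_0 = 13/1
  p_1/q_1 = 66/5
  p_2/q_2 = 277/21
  p_3/q_3 = 1451/110
  p_4/q_4 = 38003/2881
q_3 = 110 ≤ 346 < 2881 = q_4, so the answer is 1451/110.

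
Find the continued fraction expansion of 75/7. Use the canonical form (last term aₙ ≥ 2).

75 = 10×7 + 5
7 = 1×5 + 2
5 = 2×2 + 1
2 = 2×1 + 0  (stop)
So 75/7 = [10; 1, 2, 2].

[10; 1, 2, 2]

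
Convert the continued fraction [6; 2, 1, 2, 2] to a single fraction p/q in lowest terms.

Using pₖ = aₖpₖ₋₁ + pₖ₋₂ and qₖ = aₖqₖ₋₁ + qₖ₋₂:
  k=0: a=6, p=6, q=1
  k=1: a=2, p=13, q=2
  k=2: a=1, p=19, q=3
  k=3: a=2, p=51, q=8
  k=4: a=2, p=121, q=19

121/19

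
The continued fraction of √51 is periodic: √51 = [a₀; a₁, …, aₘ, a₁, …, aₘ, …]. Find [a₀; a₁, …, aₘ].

[7; 7, 14]

a₀ = ⌊√51⌋ = 7.
With m₀=0, d₀=1 and mₖ₊₁ = dₖaₖ − mₖ, dₖ₊₁ = (n − mₖ₊₁²)/dₖ, aₖ₊₁ = ⌊(a₀+mₖ₊₁)/dₖ₊₁⌋:
  k=1: m=7, d=2, a=7
  k=2: m=7, d=1, a=14
d=1 and a=2a₀=14 at k=2, so the next step gives (m, d) = (7, 2) again — its k=1 value — and the period has length 2.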